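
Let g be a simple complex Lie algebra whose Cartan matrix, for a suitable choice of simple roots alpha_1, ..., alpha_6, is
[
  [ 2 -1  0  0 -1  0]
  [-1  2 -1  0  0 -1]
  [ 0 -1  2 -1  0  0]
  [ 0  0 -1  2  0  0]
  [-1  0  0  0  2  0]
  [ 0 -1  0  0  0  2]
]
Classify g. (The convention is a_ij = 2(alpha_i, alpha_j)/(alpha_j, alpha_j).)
The matrix has rank 6 with 2's on the diagonal. Reading the off-diagonal entries as Dynkin edges (a single edge where a_ij = a_ji = -1; a double or triple edge where a_ij * a_ji = 2 or 3), the diagram is a chain of 5 nodes with one extra node attached to the third node from one end (E_6). One simple-root ordering that puts it in standard form is (alpha_5, alpha_6, alpha_1, alpha_2, alpha_3, alpha_4). So the algebra is type E_6.

E6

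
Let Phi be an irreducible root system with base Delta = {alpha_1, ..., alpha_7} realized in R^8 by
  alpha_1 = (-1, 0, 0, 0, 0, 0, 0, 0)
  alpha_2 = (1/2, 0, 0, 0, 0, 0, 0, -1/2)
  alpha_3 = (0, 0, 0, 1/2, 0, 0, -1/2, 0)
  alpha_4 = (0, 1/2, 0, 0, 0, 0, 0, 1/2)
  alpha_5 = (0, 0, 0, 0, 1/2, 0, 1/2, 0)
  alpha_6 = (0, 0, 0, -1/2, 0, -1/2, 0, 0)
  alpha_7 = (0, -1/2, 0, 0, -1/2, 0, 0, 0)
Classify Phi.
Compute the Cartan integers a_ij = 2(alpha_i, alpha_j)/(alpha_j, alpha_j); the resulting 7x7 Cartan matrix is
[[2, -2, 0, 0, 0, 0, 0], [-1, 2, 0, -1, 0, 0, 0], [0, 0, 2, 0, -1, -1, 0], [0, -1, 0, 2, 0, 0, -1], [0, 0, -1, 0, 2, 0, -1], [0, 0, -1, 0, 0, 2, 0], [0, 0, 0, -1, -1, 0, 2]].
The roots have two lengths (squared-length ratio 2:1); the short ones are alpha_{2,3,4,5,6,7}. The associated Dynkin diagram is a chain of 7 nodes with a double edge at one end; the terminal node there is the unique long simple root (C_7), so the type is C_7 (the algebra sp(14)).

C_7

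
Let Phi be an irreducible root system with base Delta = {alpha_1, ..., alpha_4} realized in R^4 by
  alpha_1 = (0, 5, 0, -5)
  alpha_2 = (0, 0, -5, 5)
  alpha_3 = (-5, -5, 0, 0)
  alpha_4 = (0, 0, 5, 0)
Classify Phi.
B_4

Compute the Cartan integers a_ij = 2(alpha_i, alpha_j)/(alpha_j, alpha_j); the resulting 4x4 Cartan matrix is
[[2, -1, -1, 0], [-1, 2, 0, -2], [-1, 0, 2, 0], [0, -1, 0, 2]].
The roots have two lengths (squared-length ratio 2:1); the short ones are alpha_{4}. The associated Dynkin diagram is a chain of 4 nodes with a double edge at one end; the terminal node there is the unique short simple root (B_4), so the type is B_4 (the algebra so(9)).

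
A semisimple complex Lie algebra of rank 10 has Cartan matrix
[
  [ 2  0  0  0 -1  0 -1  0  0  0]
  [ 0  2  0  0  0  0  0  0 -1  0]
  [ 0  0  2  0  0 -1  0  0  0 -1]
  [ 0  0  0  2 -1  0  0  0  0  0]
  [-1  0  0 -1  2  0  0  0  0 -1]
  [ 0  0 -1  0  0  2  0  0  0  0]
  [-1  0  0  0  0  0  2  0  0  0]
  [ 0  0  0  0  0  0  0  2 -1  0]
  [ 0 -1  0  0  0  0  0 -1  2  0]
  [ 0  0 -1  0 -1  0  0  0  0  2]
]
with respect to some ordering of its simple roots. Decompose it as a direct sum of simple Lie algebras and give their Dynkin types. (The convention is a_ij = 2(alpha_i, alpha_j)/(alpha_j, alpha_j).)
The diagram associated to this matrix has two connected components: the simple roots {alpha_2, alpha_8, alpha_9} form a chain of 3 nodes with single edges (A_3), and {alpha_1, alpha_3, alpha_4, alpha_5, alpha_6, alpha_7, alpha_10} form a chain of 6 nodes with one extra node attached to the third node from one end (E_7). A semisimple Lie algebra decomposes uniquely as the direct sum of simple ideals, one per connected component of its Dynkin diagram, so g ≅ A_3 ⊕ E_7 (dimension 15 + 133 = 148).

A_3 (sl(4)) + E_7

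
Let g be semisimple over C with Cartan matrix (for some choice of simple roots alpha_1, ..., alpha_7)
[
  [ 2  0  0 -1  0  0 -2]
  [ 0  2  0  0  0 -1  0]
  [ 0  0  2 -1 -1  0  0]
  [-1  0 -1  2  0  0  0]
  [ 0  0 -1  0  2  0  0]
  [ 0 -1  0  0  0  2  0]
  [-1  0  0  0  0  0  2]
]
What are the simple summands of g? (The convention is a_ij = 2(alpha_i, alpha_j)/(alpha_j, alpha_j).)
The diagram associated to this matrix has two connected components: the simple roots {alpha_2, alpha_6} form a chain of 2 nodes with single edges (A_2), and {alpha_1, alpha_3, alpha_4, alpha_5, alpha_7} form a chain of 5 nodes with a double edge at one end; the terminal node there is the unique short simple root (B_5). A semisimple Lie algebra decomposes uniquely as the direct sum of simple ideals, one per connected component of its Dynkin diagram, so g ≅ A_2 ⊕ B_5 (dimension 8 + 55 = 63).

A_2 + B_5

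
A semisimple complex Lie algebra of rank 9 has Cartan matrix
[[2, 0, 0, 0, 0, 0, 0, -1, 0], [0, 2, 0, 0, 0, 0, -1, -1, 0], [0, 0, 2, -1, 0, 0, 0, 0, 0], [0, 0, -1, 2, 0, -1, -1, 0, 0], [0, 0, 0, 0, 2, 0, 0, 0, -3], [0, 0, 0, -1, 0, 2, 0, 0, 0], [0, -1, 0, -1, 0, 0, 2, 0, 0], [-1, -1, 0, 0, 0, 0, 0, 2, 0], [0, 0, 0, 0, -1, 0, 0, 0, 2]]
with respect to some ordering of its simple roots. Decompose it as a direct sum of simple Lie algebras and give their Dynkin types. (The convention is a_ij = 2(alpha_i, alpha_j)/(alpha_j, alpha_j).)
D_7 (so(14)) + G_2

The diagram associated to this matrix has two connected components: the simple roots {alpha_1, alpha_2, alpha_3, alpha_4, alpha_6, alpha_7, alpha_8} form a chain of 5 nodes with a fork of two nodes at one end (D_7), and {alpha_5, alpha_9} form two nodes joined by a triple edge (G_2). A semisimple Lie algebra decomposes uniquely as the direct sum of simple ideals, one per connected component of its Dynkin diagram, so g ≅ D_7 ⊕ G_2 (dimension 91 + 14 = 105).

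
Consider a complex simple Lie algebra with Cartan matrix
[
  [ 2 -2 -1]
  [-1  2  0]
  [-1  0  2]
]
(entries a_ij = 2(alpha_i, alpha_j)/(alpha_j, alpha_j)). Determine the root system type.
B3

The matrix has rank 3 with 2's on the diagonal. Reading the off-diagonal entries as Dynkin edges (a single edge where a_ij = a_ji = -1; a double or triple edge where a_ij * a_ji = 2 or 3), the diagram is a chain of 3 nodes with a double edge at one end; the terminal node there is the unique short simple root (B_3). One simple-root ordering that puts it in standard form is (alpha_3, alpha_1, alpha_2). So the algebra is type B_3, i.e. so(7).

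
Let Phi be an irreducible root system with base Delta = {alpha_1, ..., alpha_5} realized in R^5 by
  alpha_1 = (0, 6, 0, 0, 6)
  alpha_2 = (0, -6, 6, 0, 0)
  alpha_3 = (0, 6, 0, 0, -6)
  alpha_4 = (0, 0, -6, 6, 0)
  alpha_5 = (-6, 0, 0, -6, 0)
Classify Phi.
D_5

Compute the Cartan integers a_ij = 2(alpha_i, alpha_j)/(alpha_j, alpha_j); the resulting 5x5 Cartan matrix is
[[2, -1, 0, 0, 0], [-1, 2, -1, -1, 0], [0, -1, 2, 0, 0], [0, -1, 0, 2, -1], [0, 0, 0, -1, 2]].
All simple roots have the same length, so the diagram is simply laced. The associated Dynkin diagram is a chain of 3 nodes with a fork of two nodes at one end (D_5), so the type is D_5 (the algebra so(10)).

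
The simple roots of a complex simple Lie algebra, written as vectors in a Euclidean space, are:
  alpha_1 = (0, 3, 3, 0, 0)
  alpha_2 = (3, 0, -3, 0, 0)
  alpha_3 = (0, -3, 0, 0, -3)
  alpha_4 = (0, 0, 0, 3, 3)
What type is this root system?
Compute the Cartan integers a_ij = 2(alpha_i, alpha_j)/(alpha_j, alpha_j); the resulting 4x4 Cartan matrix is
[[2, -1, -1, 0], [-1, 2, 0, 0], [-1, 0, 2, -1], [0, 0, -1, 2]].
All simple roots have the same length, so the diagram is simply laced. The associated Dynkin diagram is a chain of 4 nodes with single edges (A_4), so the type is A_4 (the algebra sl(5)).

type A_4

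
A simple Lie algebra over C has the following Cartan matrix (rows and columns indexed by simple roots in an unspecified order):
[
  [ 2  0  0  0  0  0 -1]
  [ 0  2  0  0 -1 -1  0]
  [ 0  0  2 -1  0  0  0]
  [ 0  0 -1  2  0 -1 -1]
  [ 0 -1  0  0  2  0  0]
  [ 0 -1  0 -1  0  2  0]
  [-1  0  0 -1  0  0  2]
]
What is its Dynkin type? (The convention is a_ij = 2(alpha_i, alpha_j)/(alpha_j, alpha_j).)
E7

The matrix has rank 7 with 2's on the diagonal. Reading the off-diagonal entries as Dynkin edges (a single edge where a_ij = a_ji = -1; a double or triple edge where a_ij * a_ji = 2 or 3), the diagram is a chain of 6 nodes with one extra node attached to the third node from one end (E_7). One simple-root ordering that puts it in standard form is (alpha_1, alpha_3, alpha_7, alpha_4, alpha_6, alpha_2, alpha_5). So the algebra is type E_7.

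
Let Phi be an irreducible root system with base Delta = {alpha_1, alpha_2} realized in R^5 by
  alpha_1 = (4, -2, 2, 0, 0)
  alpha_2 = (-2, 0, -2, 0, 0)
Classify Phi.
G_2

Compute the Cartan integers a_ij = 2(alpha_i, alpha_j)/(alpha_j, alpha_j); the resulting 2x2 Cartan matrix is
[[2, -3], [-1, 2]].
The roots have two lengths (squared-length ratio 3:1); the short ones are alpha_{2}. The associated Dynkin diagram is two nodes joined by a triple edge (G_2), so the type is G_2.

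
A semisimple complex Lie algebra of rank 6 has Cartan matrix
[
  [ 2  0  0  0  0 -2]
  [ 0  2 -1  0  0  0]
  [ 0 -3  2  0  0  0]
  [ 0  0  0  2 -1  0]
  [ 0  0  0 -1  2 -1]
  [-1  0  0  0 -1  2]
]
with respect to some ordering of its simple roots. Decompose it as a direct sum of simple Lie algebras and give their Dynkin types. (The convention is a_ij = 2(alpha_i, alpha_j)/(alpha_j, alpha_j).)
C4 + G2

The diagram associated to this matrix has two connected components: the simple roots {alpha_1, alpha_4, alpha_5, alpha_6} form a chain of 4 nodes with a double edge at one end; the terminal node there is the unique long simple root (C_4), and {alpha_2, alpha_3} form two nodes joined by a triple edge (G_2). A semisimple Lie algebra decomposes uniquely as the direct sum of simple ideals, one per connected component of its Dynkin diagram, so g ≅ C_4 ⊕ G_2 (dimension 36 + 14 = 50).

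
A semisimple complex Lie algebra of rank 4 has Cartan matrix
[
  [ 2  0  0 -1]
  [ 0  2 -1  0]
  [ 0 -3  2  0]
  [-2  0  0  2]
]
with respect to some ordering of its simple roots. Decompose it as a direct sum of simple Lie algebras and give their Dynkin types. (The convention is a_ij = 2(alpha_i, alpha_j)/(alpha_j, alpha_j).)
type B_2 + type G_2

The diagram associated to this matrix has two connected components: the simple roots {alpha_1, alpha_4} form a chain of 2 nodes with a double edge at one end; the terminal node there is the unique short simple root (B_2), and {alpha_2, alpha_3} form two nodes joined by a triple edge (G_2). A semisimple Lie algebra decomposes uniquely as the direct sum of simple ideals, one per connected component of its Dynkin diagram, so g ≅ B_2 ⊕ G_2 (dimension 10 + 14 = 24).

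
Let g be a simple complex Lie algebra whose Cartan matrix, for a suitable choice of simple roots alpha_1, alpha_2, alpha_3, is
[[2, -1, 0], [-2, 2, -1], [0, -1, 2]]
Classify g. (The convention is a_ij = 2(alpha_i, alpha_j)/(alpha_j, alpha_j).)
The matrix has rank 3 with 2's on the diagonal. Reading the off-diagonal entries as Dynkin edges (a single edge where a_ij = a_ji = -1; a double or triple edge where a_ij * a_ji = 2 or 3), the diagram is a chain of 3 nodes with a double edge at one end; the terminal node there is the unique short simple root (B_3). One simple-root ordering that puts it in standard form is (alpha_3, alpha_2, alpha_1). So the algebra is type B_3, i.e. so(7).

type B_3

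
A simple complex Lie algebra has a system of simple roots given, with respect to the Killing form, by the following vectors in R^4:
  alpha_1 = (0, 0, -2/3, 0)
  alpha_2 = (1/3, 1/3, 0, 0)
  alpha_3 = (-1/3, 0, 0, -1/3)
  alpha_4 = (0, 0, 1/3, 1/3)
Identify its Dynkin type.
C4

Compute the Cartan integers a_ij = 2(alpha_i, alpha_j)/(alpha_j, alpha_j); the resulting 4x4 Cartan matrix is
[[2, 0, 0, -2], [0, 2, -1, 0], [0, -1, 2, -1], [-1, 0, -1, 2]].
The roots have two lengths (squared-length ratio 2:1); the short ones are alpha_{2,3,4}. The associated Dynkin diagram is a chain of 4 nodes with a double edge at one end; the terminal node there is the unique long simple root (C_4), so the type is C_4 (the algebra sp(8)).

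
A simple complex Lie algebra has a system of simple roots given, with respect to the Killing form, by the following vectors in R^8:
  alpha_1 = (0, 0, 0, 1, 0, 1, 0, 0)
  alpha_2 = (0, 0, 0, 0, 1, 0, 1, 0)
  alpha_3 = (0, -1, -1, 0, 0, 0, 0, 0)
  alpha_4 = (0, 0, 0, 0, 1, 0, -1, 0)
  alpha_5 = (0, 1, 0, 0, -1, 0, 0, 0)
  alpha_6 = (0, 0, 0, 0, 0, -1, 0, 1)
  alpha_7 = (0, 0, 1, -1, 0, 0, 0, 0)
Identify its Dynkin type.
Compute the Cartan integers a_ij = 2(alpha_i, alpha_j)/(alpha_j, alpha_j); the resulting 7x7 Cartan matrix is
[[2, 0, 0, 0, 0, -1, -1], [0, 2, 0, 0, -1, 0, 0], [0, 0, 2, 0, -1, 0, -1], [0, 0, 0, 2, -1, 0, 0], [0, -1, -1, -1, 2, 0, 0], [-1, 0, 0, 0, 0, 2, 0], [-1, 0, -1, 0, 0, 0, 2]].
All simple roots have the same length, so the diagram is simply laced. The associated Dynkin diagram is a chain of 5 nodes with a fork of two nodes at one end (D_7), so the type is D_7 (the algebra so(14)).

D_7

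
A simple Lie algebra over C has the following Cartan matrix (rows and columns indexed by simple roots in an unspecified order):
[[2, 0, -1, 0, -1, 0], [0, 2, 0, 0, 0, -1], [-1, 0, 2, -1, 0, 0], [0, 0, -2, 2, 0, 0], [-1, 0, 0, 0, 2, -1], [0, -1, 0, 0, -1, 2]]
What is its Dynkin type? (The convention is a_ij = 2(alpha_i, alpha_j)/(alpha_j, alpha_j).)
The matrix has rank 6 with 2's on the diagonal. Reading the off-diagonal entries as Dynkin edges (a single edge where a_ij = a_ji = -1; a double or triple edge where a_ij * a_ji = 2 or 3), the diagram is a chain of 6 nodes with a double edge at one end; the terminal node there is the unique long simple root (C_6). One simple-root ordering that puts it in standard form is (alpha_2, alpha_6, alpha_5, alpha_1, alpha_3, alpha_4). So the algebra is type C_6, i.e. sp(12).

C_6 (sp(12))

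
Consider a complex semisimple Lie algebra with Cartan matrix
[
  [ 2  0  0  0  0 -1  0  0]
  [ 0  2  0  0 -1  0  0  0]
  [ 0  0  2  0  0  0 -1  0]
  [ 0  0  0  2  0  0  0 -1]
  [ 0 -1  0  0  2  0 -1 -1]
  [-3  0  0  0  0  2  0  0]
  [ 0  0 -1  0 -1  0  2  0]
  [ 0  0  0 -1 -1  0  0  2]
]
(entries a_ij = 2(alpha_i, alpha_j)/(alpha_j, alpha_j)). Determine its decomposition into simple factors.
type E_6 + type G_2

The diagram associated to this matrix has two connected components: the simple roots {alpha_2, alpha_3, alpha_4, alpha_5, alpha_7, alpha_8} form a chain of 5 nodes with one extra node attached to the third node from one end (E_6), and {alpha_1, alpha_6} form two nodes joined by a triple edge (G_2). A semisimple Lie algebra decomposes uniquely as the direct sum of simple ideals, one per connected component of its Dynkin diagram, so g ≅ E_6 ⊕ G_2 (dimension 78 + 14 = 92).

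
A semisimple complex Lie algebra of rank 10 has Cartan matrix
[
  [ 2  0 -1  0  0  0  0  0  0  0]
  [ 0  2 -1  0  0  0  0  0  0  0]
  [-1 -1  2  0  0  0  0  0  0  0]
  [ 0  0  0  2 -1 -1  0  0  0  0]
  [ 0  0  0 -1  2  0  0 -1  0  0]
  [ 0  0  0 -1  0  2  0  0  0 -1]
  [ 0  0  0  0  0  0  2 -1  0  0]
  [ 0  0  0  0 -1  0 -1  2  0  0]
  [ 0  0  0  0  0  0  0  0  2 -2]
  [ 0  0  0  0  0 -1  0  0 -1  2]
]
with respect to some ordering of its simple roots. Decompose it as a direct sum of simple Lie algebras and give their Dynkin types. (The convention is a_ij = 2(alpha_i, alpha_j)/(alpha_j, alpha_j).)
type A_3 + type C_7

The diagram associated to this matrix has two connected components: the simple roots {alpha_1, alpha_2, alpha_3} form a chain of 3 nodes with single edges (A_3), and {alpha_4, alpha_5, alpha_6, alpha_7, alpha_8, alpha_9, alpha_10} form a chain of 7 nodes with a double edge at one end; the terminal node there is the unique long simple root (C_7). A semisimple Lie algebra decomposes uniquely as the direct sum of simple ideals, one per connected component of its Dynkin diagram, so g ≅ A_3 ⊕ C_7 (dimension 15 + 105 = 120).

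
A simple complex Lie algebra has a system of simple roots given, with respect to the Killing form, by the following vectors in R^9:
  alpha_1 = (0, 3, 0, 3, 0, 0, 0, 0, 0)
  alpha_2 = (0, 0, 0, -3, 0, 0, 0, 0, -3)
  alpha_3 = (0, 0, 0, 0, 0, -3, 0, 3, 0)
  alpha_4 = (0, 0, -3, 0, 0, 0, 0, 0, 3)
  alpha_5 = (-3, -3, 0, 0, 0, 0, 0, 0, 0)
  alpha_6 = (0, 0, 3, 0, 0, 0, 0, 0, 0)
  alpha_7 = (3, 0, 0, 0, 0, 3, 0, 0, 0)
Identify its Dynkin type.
B_7

Compute the Cartan integers a_ij = 2(alpha_i, alpha_j)/(alpha_j, alpha_j); the resulting 7x7 Cartan matrix is
[[2, -1, 0, 0, -1, 0, 0], [-1, 2, 0, -1, 0, 0, 0], [0, 0, 2, 0, 0, 0, -1], [0, -1, 0, 2, 0, -2, 0], [-1, 0, 0, 0, 2, 0, -1], [0, 0, 0, -1, 0, 2, 0], [0, 0, -1, 0, -1, 0, 2]].
The roots have two lengths (squared-length ratio 2:1); the short ones are alpha_{6}. The associated Dynkin diagram is a chain of 7 nodes with a double edge at one end; the terminal node there is the unique short simple root (B_7), so the type is B_7 (the algebra so(15)).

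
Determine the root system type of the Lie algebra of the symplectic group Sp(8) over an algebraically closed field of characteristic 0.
This is sp(8), which has dimension 8(8+1)/2 = 36 and rank 8/2 = 4. In the classification of classical Lie algebras, the symplectic algebra sp(2n) has type C_n; here n = 4, so the Dynkin diagram is a chain of 4 nodes with a double edge at one end; the terminal node there is the unique long simple root (C_4). Hence the type is C_4.

C_4 (sp(8))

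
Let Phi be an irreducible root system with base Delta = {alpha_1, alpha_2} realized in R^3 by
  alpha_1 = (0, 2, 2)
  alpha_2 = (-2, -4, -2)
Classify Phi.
type G_2

Compute the Cartan integers a_ij = 2(alpha_i, alpha_j)/(alpha_j, alpha_j); the resulting 2x2 Cartan matrix is
[[2, -1], [-3, 2]].
The roots have two lengths (squared-length ratio 3:1); the short ones are alpha_{1}. The associated Dynkin diagram is two nodes joined by a triple edge (G_2), so the type is G_2.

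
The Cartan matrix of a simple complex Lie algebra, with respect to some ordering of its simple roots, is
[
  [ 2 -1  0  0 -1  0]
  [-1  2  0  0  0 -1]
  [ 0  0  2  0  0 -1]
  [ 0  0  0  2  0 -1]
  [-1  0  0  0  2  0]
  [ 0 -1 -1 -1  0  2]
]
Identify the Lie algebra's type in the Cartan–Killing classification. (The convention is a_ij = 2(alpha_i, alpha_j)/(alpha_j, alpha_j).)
The matrix has rank 6 with 2's on the diagonal. Reading the off-diagonal entries as Dynkin edges (a single edge where a_ij = a_ji = -1; a double or triple edge where a_ij * a_ji = 2 or 3), the diagram is a chain of 4 nodes with a fork of two nodes at one end (D_6). One simple-root ordering that puts it in standard form is (alpha_5, alpha_1, alpha_2, alpha_6, alpha_3, alpha_4). So the algebra is type D_6, i.e. so(12).

D6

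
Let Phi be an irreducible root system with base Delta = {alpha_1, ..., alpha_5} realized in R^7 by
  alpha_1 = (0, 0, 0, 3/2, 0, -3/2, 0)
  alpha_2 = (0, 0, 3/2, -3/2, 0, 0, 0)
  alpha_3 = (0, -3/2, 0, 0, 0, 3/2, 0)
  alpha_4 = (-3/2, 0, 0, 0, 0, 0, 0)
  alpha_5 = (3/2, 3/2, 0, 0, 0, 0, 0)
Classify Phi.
Compute the Cartan integers a_ij = 2(alpha_i, alpha_j)/(alpha_j, alpha_j); the resulting 5x5 Cartan matrix is
[[2, -1, -1, 0, 0], [-1, 2, 0, 0, 0], [-1, 0, 2, 0, -1], [0, 0, 0, 2, -1], [0, 0, -1, -2, 2]].
The roots have two lengths (squared-length ratio 2:1); the short ones are alpha_{4}. The associated Dynkin diagram is a chain of 5 nodes with a double edge at one end; the terminal node there is the unique short simple root (B_5), so the type is B_5 (the algebra so(11)).

B_5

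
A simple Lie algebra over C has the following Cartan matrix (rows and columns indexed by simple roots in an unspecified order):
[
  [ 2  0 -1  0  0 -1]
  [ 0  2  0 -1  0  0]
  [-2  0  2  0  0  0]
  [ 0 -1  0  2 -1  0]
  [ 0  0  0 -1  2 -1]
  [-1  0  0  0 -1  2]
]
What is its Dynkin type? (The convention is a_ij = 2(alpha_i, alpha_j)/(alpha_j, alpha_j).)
The matrix has rank 6 with 2's on the diagonal. Reading the off-diagonal entries as Dynkin edges (a single edge where a_ij = a_ji = -1; a double or triple edge where a_ij * a_ji = 2 or 3), the diagram is a chain of 6 nodes with a double edge at one end; the terminal node there is the unique long simple root (C_6). One simple-root ordering that puts it in standard form is (alpha_2, alpha_4, alpha_5, alpha_6, alpha_1, alpha_3). So the algebra is type C_6, i.e. sp(12).

C6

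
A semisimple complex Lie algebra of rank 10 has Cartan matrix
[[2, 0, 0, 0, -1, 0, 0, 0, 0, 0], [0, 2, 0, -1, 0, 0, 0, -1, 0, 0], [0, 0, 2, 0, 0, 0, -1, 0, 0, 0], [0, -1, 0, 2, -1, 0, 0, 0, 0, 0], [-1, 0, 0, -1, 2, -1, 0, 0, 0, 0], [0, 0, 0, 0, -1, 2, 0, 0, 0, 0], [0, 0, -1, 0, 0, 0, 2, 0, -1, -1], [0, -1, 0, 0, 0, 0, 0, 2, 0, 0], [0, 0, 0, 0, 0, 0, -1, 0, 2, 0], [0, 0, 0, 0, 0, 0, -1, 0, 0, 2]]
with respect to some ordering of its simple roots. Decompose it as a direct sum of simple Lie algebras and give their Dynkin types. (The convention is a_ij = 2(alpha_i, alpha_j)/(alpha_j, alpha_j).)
D_4 ⊕ D_6

The diagram associated to this matrix has two connected components: the simple roots {alpha_3, alpha_7, alpha_9, alpha_10} form a chain of 2 nodes with a fork of two nodes at one end (D_4), and {alpha_1, alpha_2, alpha_4, alpha_5, alpha_6, alpha_8} form a chain of 4 nodes with a fork of two nodes at one end (D_6). A semisimple Lie algebra decomposes uniquely as the direct sum of simple ideals, one per connected component of its Dynkin diagram, so g ≅ D_4 ⊕ D_6 (dimension 28 + 66 = 94).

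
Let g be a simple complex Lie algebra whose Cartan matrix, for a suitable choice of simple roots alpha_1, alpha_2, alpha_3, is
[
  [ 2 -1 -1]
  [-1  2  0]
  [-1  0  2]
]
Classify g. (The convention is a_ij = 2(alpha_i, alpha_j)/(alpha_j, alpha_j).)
A_3 (sl(4))

The matrix has rank 3 with 2's on the diagonal. Reading the off-diagonal entries as Dynkin edges (a single edge where a_ij = a_ji = -1; a double or triple edge where a_ij * a_ji = 2 or 3), the diagram is a chain of 3 nodes with single edges (A_3). One simple-root ordering that puts it in standard form is (alpha_2, alpha_1, alpha_3). So the algebra is type A_3, i.e. sl(4).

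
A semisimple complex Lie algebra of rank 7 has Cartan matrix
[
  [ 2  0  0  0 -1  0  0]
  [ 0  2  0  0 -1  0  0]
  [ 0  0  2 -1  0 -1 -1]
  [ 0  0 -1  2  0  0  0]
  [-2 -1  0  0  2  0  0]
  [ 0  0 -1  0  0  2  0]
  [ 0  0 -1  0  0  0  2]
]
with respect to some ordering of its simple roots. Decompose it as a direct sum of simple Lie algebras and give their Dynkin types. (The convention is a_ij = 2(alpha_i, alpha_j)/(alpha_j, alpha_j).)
The diagram associated to this matrix has two connected components: the simple roots {alpha_1, alpha_2, alpha_5} form a chain of 3 nodes with a double edge at one end; the terminal node there is the unique short simple root (B_3), and {alpha_3, alpha_4, alpha_6, alpha_7} form a chain of 2 nodes with a fork of two nodes at one end (D_4). A semisimple Lie algebra decomposes uniquely as the direct sum of simple ideals, one per connected component of its Dynkin diagram, so g ≅ B_3 ⊕ D_4 (dimension 21 + 28 = 49).

B3 ⊕ D4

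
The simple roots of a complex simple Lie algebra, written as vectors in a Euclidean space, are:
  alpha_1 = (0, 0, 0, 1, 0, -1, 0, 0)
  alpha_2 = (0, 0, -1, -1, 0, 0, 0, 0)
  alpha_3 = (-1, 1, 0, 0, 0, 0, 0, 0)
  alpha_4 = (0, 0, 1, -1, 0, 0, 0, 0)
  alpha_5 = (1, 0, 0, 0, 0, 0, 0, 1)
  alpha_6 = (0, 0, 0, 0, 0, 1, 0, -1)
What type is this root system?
D_6 (so(12))

Compute the Cartan integers a_ij = 2(alpha_i, alpha_j)/(alpha_j, alpha_j); the resulting 6x6 Cartan matrix is
[[2, -1, 0, -1, 0, -1], [-1, 2, 0, 0, 0, 0], [0, 0, 2, 0, -1, 0], [-1, 0, 0, 2, 0, 0], [0, 0, -1, 0, 2, -1], [-1, 0, 0, 0, -1, 2]].
All simple roots have the same length, so the diagram is simply laced. The associated Dynkin diagram is a chain of 4 nodes with a fork of two nodes at one end (D_6), so the type is D_6 (the algebra so(12)).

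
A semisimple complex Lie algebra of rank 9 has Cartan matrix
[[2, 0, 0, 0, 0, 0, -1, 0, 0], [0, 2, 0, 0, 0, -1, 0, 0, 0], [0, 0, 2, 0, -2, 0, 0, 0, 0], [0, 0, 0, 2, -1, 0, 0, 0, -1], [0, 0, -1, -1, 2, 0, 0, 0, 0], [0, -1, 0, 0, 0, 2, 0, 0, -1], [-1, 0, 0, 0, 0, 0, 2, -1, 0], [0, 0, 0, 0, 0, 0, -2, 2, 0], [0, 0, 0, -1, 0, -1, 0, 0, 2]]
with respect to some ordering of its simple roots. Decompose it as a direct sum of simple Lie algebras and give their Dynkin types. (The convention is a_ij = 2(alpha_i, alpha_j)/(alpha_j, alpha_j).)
type C_3 + type C_6

The diagram associated to this matrix has two connected components: the simple roots {alpha_1, alpha_7, alpha_8} form a chain of 3 nodes with a double edge at one end; the terminal node there is the unique long simple root (C_3), and {alpha_2, alpha_3, alpha_4, alpha_5, alpha_6, alpha_9} form a chain of 6 nodes with a double edge at one end; the terminal node there is the unique long simple root (C_6). A semisimple Lie algebra decomposes uniquely as the direct sum of simple ideals, one per connected component of its Dynkin diagram, so g ≅ C_3 ⊕ C_6 (dimension 21 + 78 = 99).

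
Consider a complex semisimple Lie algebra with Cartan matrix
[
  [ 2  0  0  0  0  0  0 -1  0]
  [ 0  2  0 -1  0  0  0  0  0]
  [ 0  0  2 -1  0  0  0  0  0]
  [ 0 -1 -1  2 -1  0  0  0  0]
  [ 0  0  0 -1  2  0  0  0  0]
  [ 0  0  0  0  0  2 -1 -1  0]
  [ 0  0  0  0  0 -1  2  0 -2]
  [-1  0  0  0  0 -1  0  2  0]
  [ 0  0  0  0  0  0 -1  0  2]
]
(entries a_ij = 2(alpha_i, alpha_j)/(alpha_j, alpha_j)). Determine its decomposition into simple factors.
The diagram associated to this matrix has two connected components: the simple roots {alpha_1, alpha_6, alpha_7, alpha_8, alpha_9} form a chain of 5 nodes with a double edge at one end; the terminal node there is the unique short simple root (B_5), and {alpha_2, alpha_3, alpha_4, alpha_5} form a chain of 2 nodes with a fork of two nodes at one end (D_4). A semisimple Lie algebra decomposes uniquely as the direct sum of simple ideals, one per connected component of its Dynkin diagram, so g ≅ B_5 ⊕ D_4 (dimension 55 + 28 = 83).

B_5 (so(11)) + D_4 (so(8))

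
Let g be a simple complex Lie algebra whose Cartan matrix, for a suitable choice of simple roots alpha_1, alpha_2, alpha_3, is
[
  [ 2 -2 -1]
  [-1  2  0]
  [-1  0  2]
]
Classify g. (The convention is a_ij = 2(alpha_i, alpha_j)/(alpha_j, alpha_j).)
The matrix has rank 3 with 2's on the diagonal. Reading the off-diagonal entries as Dynkin edges (a single edge where a_ij = a_ji = -1; a double or triple edge where a_ij * a_ji = 2 or 3), the diagram is a chain of 3 nodes with a double edge at one end; the terminal node there is the unique short simple root (B_3). One simple-root ordering that puts it in standard form is (alpha_3, alpha_1, alpha_2). So the algebra is type B_3, i.e. so(7).

type B_3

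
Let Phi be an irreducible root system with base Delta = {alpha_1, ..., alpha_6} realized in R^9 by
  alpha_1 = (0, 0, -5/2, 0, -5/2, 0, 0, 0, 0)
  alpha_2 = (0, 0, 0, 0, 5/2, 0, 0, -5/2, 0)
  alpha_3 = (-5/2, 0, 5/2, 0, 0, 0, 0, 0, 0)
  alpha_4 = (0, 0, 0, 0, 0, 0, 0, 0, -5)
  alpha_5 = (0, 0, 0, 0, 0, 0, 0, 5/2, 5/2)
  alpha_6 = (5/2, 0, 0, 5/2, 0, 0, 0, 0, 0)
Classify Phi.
type C_6

Compute the Cartan integers a_ij = 2(alpha_i, alpha_j)/(alpha_j, alpha_j); the resulting 6x6 Cartan matrix is
[[2, -1, -1, 0, 0, 0], [-1, 2, 0, 0, -1, 0], [-1, 0, 2, 0, 0, -1], [0, 0, 0, 2, -2, 0], [0, -1, 0, -1, 2, 0], [0, 0, -1, 0, 0, 2]].
The roots have two lengths (squared-length ratio 2:1); the short ones are alpha_{1,2,3,5,6}. The associated Dynkin diagram is a chain of 6 nodes with a double edge at one end; the terminal node there is the unique long simple root (C_6), so the type is C_6 (the algebra sp(12)).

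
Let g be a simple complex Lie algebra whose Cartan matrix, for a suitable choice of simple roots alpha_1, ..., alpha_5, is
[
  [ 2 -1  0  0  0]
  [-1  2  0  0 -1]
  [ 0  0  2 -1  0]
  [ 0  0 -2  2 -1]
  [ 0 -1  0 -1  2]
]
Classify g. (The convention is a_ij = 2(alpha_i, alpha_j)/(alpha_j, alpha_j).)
B_5

The matrix has rank 5 with 2's on the diagonal. Reading the off-diagonal entries as Dynkin edges (a single edge where a_ij = a_ji = -1; a double or triple edge where a_ij * a_ji = 2 or 3), the diagram is a chain of 5 nodes with a double edge at one end; the terminal node there is the unique short simple root (B_5). One simple-root ordering that puts it in standard form is (alpha_1, alpha_2, alpha_5, alpha_4, alpha_3). So the algebra is type B_5, i.e. so(11).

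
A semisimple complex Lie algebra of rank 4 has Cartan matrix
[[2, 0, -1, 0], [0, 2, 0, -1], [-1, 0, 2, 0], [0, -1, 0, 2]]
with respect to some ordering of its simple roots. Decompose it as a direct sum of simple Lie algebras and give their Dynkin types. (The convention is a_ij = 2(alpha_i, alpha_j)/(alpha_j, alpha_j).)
A_2 (sl(3)) + A_2 (sl(3))

The diagram associated to this matrix has two connected components: the simple roots {alpha_1, alpha_3} form a chain of 2 nodes with single edges (A_2), and {alpha_2, alpha_4} form a chain of 2 nodes with single edges (A_2). A semisimple Lie algebra decomposes uniquely as the direct sum of simple ideals, one per connected component of its Dynkin diagram, so g ≅ A_2 ⊕ A_2 (dimension 8 + 8 = 16).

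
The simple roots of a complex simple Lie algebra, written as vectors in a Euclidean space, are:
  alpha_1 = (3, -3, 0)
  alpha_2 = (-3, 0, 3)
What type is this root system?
Compute the Cartan integers a_ij = 2(alpha_i, alpha_j)/(alpha_j, alpha_j); the resulting 2x2 Cartan matrix is
[[2, -1], [-1, 2]].
All simple roots have the same length, so the diagram is simply laced. The associated Dynkin diagram is a chain of 2 nodes with single edges (A_2), so the type is A_2 (the algebra sl(3)).

A_2 (sl(3))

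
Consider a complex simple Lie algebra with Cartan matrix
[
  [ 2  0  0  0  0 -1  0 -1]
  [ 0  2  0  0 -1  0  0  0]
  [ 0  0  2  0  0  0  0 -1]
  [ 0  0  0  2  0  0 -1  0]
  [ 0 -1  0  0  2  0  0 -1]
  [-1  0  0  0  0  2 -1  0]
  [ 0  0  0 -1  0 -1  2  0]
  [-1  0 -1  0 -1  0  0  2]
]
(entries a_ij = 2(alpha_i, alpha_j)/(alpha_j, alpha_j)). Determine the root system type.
The matrix has rank 8 with 2's on the diagonal. Reading the off-diagonal entries as Dynkin edges (a single edge where a_ij = a_ji = -1; a double or triple edge where a_ij * a_ji = 2 or 3), the diagram is a chain of 7 nodes with one extra node attached to the third node from one end (E_8). One simple-root ordering that puts it in standard form is (alpha_2, alpha_3, alpha_5, alpha_8, alpha_1, alpha_6, alpha_7, alpha_4). So the algebra is type E_8.

type E_8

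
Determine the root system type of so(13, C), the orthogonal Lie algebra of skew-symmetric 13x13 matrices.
This is so(13) with 13 odd, which has dimension 13(13-1)/2 = 78 and rank (13-1)/2 = 6. In the classification of classical Lie algebras, the orthogonal algebra so(2n+1) in an odd number of variables has type B_n; here n = 6, so the Dynkin diagram is a chain of 6 nodes with a double edge at one end; the terminal node there is the unique short simple root (B_6). Hence the type is B_6.

B_6 (so(13))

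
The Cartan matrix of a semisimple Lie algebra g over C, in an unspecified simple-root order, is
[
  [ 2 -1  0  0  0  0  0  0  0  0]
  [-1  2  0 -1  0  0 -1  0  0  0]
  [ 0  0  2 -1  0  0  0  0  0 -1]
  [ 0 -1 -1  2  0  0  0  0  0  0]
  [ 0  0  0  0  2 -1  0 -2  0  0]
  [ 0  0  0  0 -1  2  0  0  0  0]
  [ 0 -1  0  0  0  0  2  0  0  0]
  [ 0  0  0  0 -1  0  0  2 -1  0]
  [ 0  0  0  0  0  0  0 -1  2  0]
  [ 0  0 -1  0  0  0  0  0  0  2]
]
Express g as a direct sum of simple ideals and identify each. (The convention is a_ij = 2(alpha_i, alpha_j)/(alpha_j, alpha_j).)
D_6 ⊕ F_4

The diagram associated to this matrix has two connected components: the simple roots {alpha_1, alpha_2, alpha_3, alpha_4, alpha_7, alpha_10} form a chain of 4 nodes with a fork of two nodes at one end (D_6), and {alpha_5, alpha_6, alpha_8, alpha_9} form a chain of 4 nodes with a double edge between the middle two (F_4). A semisimple Lie algebra decomposes uniquely as the direct sum of simple ideals, one per connected component of its Dynkin diagram, so g ≅ D_6 ⊕ F_4 (dimension 66 + 52 = 118).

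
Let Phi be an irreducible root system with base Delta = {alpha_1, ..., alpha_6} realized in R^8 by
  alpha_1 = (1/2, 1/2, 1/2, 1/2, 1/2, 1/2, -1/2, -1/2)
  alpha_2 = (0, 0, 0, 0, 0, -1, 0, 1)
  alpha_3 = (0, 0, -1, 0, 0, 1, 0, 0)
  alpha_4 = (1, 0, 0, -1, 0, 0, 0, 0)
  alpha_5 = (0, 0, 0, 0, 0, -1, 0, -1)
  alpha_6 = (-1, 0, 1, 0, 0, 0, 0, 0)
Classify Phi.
Compute the Cartan integers a_ij = 2(alpha_i, alpha_j)/(alpha_j, alpha_j); the resulting 6x6 Cartan matrix is
[[2, -1, 0, 0, 0, 0], [-1, 2, -1, 0, 0, 0], [0, -1, 2, 0, -1, -1], [0, 0, 0, 2, 0, -1], [0, 0, -1, 0, 2, 0], [0, 0, -1, -1, 0, 2]].
All simple roots have the same length, so the diagram is simply laced. The associated Dynkin diagram is a chain of 5 nodes with one extra node attached to the third node from one end (E_6), so the type is E_6.

E_6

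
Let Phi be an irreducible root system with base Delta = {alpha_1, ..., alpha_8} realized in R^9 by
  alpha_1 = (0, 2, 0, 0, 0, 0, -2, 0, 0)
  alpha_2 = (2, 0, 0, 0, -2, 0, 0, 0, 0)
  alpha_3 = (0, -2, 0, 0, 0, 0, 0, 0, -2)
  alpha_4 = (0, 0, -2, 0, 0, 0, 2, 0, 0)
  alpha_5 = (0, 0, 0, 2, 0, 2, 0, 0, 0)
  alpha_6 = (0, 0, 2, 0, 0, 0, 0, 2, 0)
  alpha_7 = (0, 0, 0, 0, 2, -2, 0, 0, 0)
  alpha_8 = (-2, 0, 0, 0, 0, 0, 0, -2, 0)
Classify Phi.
Compute the Cartan integers a_ij = 2(alpha_i, alpha_j)/(alpha_j, alpha_j); the resulting 8x8 Cartan matrix is
[[2, 0, -1, -1, 0, 0, 0, 0], [0, 2, 0, 0, 0, 0, -1, -1], [-1, 0, 2, 0, 0, 0, 0, 0], [-1, 0, 0, 2, 0, -1, 0, 0], [0, 0, 0, 0, 2, 0, -1, 0], [0, 0, 0, -1, 0, 2, 0, -1], [0, -1, 0, 0, -1, 0, 2, 0], [0, -1, 0, 0, 0, -1, 0, 2]].
All simple roots have the same length, so the diagram is simply laced. The associated Dynkin diagram is a chain of 8 nodes with single edges (A_8), so the type is A_8 (the algebra sl(9)).

A_8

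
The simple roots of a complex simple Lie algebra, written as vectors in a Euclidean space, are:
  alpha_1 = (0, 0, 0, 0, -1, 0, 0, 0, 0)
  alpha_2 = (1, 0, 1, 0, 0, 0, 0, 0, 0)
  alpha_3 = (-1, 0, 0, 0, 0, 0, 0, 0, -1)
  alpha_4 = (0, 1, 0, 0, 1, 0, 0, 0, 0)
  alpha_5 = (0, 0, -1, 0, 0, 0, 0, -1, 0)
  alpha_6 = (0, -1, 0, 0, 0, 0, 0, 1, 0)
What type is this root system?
Compute the Cartan integers a_ij = 2(alpha_i, alpha_j)/(alpha_j, alpha_j); the resulting 6x6 Cartan matrix is
[[2, 0, 0, -1, 0, 0], [0, 2, -1, 0, -1, 0], [0, -1, 2, 0, 0, 0], [-2, 0, 0, 2, 0, -1], [0, -1, 0, 0, 2, -1], [0, 0, 0, -1, -1, 2]].
The roots have two lengths (squared-length ratio 2:1); the short ones are alpha_{1}. The associated Dynkin diagram is a chain of 6 nodes with a double edge at one end; the terminal node there is the unique short simple root (B_6), so the type is B_6 (the algebra so(13)).

B_6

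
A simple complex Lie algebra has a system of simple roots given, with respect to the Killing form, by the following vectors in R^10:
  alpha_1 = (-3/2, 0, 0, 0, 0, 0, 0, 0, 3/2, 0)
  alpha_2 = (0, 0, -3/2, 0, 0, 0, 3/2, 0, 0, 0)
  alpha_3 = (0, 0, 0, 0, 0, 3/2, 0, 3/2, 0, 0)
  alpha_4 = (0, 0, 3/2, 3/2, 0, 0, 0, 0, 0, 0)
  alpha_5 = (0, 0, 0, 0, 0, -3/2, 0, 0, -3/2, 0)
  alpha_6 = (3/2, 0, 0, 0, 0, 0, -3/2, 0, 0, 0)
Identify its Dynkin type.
A_6 (sl(7))

Compute the Cartan integers a_ij = 2(alpha_i, alpha_j)/(alpha_j, alpha_j); the resulting 6x6 Cartan matrix is
[[2, 0, 0, 0, -1, -1], [0, 2, 0, -1, 0, -1], [0, 0, 2, 0, -1, 0], [0, -1, 0, 2, 0, 0], [-1, 0, -1, 0, 2, 0], [-1, -1, 0, 0, 0, 2]].
All simple roots have the same length, so the diagram is simply laced. The associated Dynkin diagram is a chain of 6 nodes with single edges (A_6), so the type is A_6 (the algebra sl(7)).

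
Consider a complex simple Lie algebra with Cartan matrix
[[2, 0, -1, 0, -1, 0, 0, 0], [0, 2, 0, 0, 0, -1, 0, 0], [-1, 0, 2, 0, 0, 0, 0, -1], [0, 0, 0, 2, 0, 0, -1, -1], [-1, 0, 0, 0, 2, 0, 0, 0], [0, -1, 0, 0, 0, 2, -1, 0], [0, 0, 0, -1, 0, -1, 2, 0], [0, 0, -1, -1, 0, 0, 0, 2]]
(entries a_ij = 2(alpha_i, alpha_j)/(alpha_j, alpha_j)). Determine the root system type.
A_8 (sl(9))

The matrix has rank 8 with 2's on the diagonal. Reading the off-diagonal entries as Dynkin edges (a single edge where a_ij = a_ji = -1; a double or triple edge where a_ij * a_ji = 2 or 3), the diagram is a chain of 8 nodes with single edges (A_8). One simple-root ordering that puts it in standard form is (alpha_5, alpha_1, alpha_3, alpha_8, alpha_4, alpha_7, alpha_6, alpha_2). So the algebra is type A_8, i.e. sl(9).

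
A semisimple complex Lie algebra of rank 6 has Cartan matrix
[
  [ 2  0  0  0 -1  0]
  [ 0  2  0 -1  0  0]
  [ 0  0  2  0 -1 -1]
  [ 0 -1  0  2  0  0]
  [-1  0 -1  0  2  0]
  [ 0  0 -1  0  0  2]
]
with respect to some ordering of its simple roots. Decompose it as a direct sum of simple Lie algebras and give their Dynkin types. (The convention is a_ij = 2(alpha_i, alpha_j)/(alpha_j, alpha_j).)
A_2 ⊕ A_4

The diagram associated to this matrix has two connected components: the simple roots {alpha_2, alpha_4} form a chain of 2 nodes with single edges (A_2), and {alpha_1, alpha_3, alpha_5, alpha_6} form a chain of 4 nodes with single edges (A_4). A semisimple Lie algebra decomposes uniquely as the direct sum of simple ideals, one per connected component of its Dynkin diagram, so g ≅ A_2 ⊕ A_4 (dimension 8 + 24 = 32).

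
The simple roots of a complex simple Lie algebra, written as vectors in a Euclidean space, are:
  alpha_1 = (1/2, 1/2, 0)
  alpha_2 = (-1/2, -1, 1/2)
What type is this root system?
Compute the Cartan integers a_ij = 2(alpha_i, alpha_j)/(alpha_j, alpha_j); the resulting 2x2 Cartan matrix is
[[2, -1], [-3, 2]].
The roots have two lengths (squared-length ratio 3:1); the short ones are alpha_{1}. The associated Dynkin diagram is two nodes joined by a triple edge (G_2), so the type is G_2.

G2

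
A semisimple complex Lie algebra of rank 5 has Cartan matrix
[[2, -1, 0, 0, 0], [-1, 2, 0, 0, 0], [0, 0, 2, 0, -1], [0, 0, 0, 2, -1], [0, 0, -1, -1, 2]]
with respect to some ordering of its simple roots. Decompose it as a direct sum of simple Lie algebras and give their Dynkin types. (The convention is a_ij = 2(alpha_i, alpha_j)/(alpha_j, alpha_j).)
A_2 (sl(3)) ⊕ A_3 (sl(4))

The diagram associated to this matrix has two connected components: the simple roots {alpha_1, alpha_2} form a chain of 2 nodes with single edges (A_2), and {alpha_3, alpha_4, alpha_5} form a chain of 3 nodes with single edges (A_3). A semisimple Lie algebra decomposes uniquely as the direct sum of simple ideals, one per connected component of its Dynkin diagram, so g ≅ A_2 ⊕ A_3 (dimension 8 + 15 = 23).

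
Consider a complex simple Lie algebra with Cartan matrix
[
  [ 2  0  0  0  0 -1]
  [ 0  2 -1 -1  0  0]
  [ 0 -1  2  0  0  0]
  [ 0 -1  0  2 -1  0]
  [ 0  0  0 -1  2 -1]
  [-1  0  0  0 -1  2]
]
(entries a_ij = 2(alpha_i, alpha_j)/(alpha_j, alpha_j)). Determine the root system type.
The matrix has rank 6 with 2's on the diagonal. Reading the off-diagonal entries as Dynkin edges (a single edge where a_ij = a_ji = -1; a double or triple edge where a_ij * a_ji = 2 or 3), the diagram is a chain of 6 nodes with single edges (A_6). One simple-root ordering that puts it in standard form is (alpha_3, alpha_2, alpha_4, alpha_5, alpha_6, alpha_1). So the algebra is type A_6, i.e. sl(7).

type A_6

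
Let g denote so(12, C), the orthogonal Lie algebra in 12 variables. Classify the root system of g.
type D_6

This is so(12) with 12 even, which has dimension 12(12-1)/2 = 66 and rank 12/2 = 6. In the classification of classical Lie algebras, the orthogonal algebra so(2n) in an even number of variables has type D_n; here n = 6, so the Dynkin diagram is a chain of 4 nodes with a fork of two nodes at one end (D_6). Hence the type is D_6.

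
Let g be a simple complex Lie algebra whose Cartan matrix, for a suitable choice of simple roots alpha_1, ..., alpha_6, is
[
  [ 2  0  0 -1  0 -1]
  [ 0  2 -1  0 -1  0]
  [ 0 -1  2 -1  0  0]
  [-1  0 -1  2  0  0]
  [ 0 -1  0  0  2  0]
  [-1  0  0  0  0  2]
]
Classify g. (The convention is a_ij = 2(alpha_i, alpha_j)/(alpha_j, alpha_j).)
The matrix has rank 6 with 2's on the diagonal. Reading the off-diagonal entries as Dynkin edges (a single edge where a_ij = a_ji = -1; a double or triple edge where a_ij * a_ji = 2 or 3), the diagram is a chain of 6 nodes with single edges (A_6). One simple-root ordering that puts it in standard form is (alpha_5, alpha_2, alpha_3, alpha_4, alpha_1, alpha_6). So the algebra is type A_6, i.e. sl(7).

A_6 (sl(7))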